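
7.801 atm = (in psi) 1 atm = 101325 Pa, so 7.801 atm = 7.801 * 101325 = 790436.33 Pa. 1 psi = 6894.7573 Pa, so 790436.33 Pa = 790436.33 / 6894.7573 = 114.6431 psi ≈ 114.6 psi (4 s.f.). Final answer: 114.6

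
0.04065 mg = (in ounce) 1.434e-06. Check: 1 mg = 1e-06 kg, so 0.04065 mg = 0.04065 * 1e-06 = 4.065e-08 kg. 1 ounce = 0.028349523 kg, so 4.065e-08 kg = 4.065e-08 / 0.028349523 = 1.4338866e-06 ounce ≈ 1.434e-06 ounce (4 s.f.).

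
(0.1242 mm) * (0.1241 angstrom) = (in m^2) 1 mm = 0.001 m, so 0.1242 mm = 0.1242 * 0.001 = 0.0001242 m. 1 angstrom = 1e-10 m, so 0.1241 angstrom = 0.1241 * 1e-10 = 1.241e-11 m. Combine: 0.0001242 m * 1.241e-11 m = 1.541322e-15 m^2. Result: 1.541322e-15 m^2 ≈ 1.541e-15 m^2 (4 s.f.). Final answer: 1.541e-15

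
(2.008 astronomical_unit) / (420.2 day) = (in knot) 1 astronomical_unit = 1.4959787e+11 m, so 2.008 astronomical_unit = 2.008 * 1.4959787e+11 = 3.0039252e+11 m. 1 day = 86400 s, so 420.2 day = 420.2 * 86400 = 36305280 s. Combine: 3.0039252e+11 m / 36305280 s = 8274.0727 m/s. 1 knot = 0.51444444 m/s, so 8274.0727 m/s = 8274.0727 / 0.51444444 = 16083.511 knot ≈ 1.608e+04 knot (4 s.f.). Final answer: 1.608e+04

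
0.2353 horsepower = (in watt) 1 horsepower = 745.69987 W, so 0.2353 horsepower = 0.2353 * 745.69987 = 175.46318 W. 175.46318 W = 175.46318 watt ≈ 175.5 watt (4 s.f.). Final answer: 175.5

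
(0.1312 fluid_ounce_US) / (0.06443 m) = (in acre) 1.488e-08. Check: 1 fluid_ounce_US = 2.957353e-05 m^3, so 0.1312 fluid_ounce_US = 0.1312 * 2.957353e-05 = 3.8800471e-06 m^3. 0.06443 m is already in m. Combine: 3.8800471e-06 m^3 / 0.06443 m = 6.0221125e-05 m^2. 1 acre = 4046.8564 m^2, so 6.0221125e-05 m^2 = 6.0221125e-05 / 4046.8564 = 1.4880964e-08 acre ≈ 1.488e-08 acre (4 s.f.).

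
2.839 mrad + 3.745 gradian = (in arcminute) 212. Check: 1 mrad = 0.001 rad, so 2.839 mrad = 2.839 * 0.001 = 0.002839 rad. 1 gradian = 0.015707963 rad, so 3.745 gradian = 3.745 * 0.015707963 = 0.058826322 rad. Sum: 0.002839 + 0.058826322 = 0.061665322 rad. 1 arcminute = 0.00029088821 rad, so 0.061665322 rad = 0.061665322 / 0.00029088821 = 211.98976 arcminute ≈ 212 arcminute (4 s.f.).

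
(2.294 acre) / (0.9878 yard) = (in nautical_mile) 5.55. Check: 1 acre = 4046.8564 m^2, so 2.294 acre = 2.294 * 4046.8564 = 9283.4886 m^2. 1 yard = 0.9144 m, so 0.9878 yard = 0.9878 * 0.9144 = 0.90324432 m. Combine: 9283.4886 m^2 / 0.90324432 m = 10277.937 m. 1 nautical_mile = 1852 m, so 10277.937 m = 10277.937 / 1852 = 5.5496423 nautical_mile ≈ 5.55 nautical_mile (4 s.f.).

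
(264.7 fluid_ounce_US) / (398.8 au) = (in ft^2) 1.412e-15. Check: 1 fluid_ounce_US = 2.957353e-05 m^3, so 264.7 fluid_ounce_US = 264.7 * 2.957353e-05 = 0.0078281133 m^3. 1 au = 1.4959787e+11 m, so 398.8 au = 398.8 * 1.4959787e+11 = 5.9659631e+13 m. Combine: 0.0078281133 m^3 / 5.9659631e+13 m = 1.312129e-16 m^2. 1 ft^2 = 0.09290304 m^2, so 1.312129e-16 m^2 = 1.312129e-16 / 0.09290304 = 1.4123639e-15 ft^2 ≈ 1.412e-15 ft^2 (4 s.f.).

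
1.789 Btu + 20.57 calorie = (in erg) 1 Btu = 1055.0559 J, so 1.789 Btu = 1.789 * 1055.0559 = 1887.4949 J. 1 calorie = 4.184 J, so 20.57 calorie = 20.57 * 4.184 = 86.06488 J. Sum: 1887.4949 + 86.06488 = 1973.5598 J. 1 erg = 1e-07 J, so 1973.5598 J = 1973.5598 / 1e-07 = 1.9735598e+10 erg ≈ 1.974e+10 erg (4 s.f.). Final answer: 1.974e+10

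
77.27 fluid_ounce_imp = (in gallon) 0.58. Check: 1 fluid_ounce_imp = 2.8413063e-05 m^3, so 77.27 fluid_ounce_imp = 77.27 * 2.8413063e-05 = 0.0021954773 m^3. 1 gallon = 0.0037854118 m^3, so 0.0021954773 m^3 = 0.0021954773 / 0.0037854118 = 0.57998375 gallon ≈ 0.58 gallon (4 s.f.).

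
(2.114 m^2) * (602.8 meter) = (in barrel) 2.114 m^2 is already in m^2. 602.8 meter = 602.8 m. Combine: 2.114 m^2 * 602.8 m = 1274.3192 m^3. 1 barrel = 0.15898729 m^3, so 1274.3192 m^3 = 1274.3192 / 0.15898729 = 8015.2266 barrel ≈ 8015 barrel (4 s.f.). Final answer: 8015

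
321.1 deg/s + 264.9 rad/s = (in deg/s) 1.55e+04. Check: 1 deg/s = 0.017453293 rad/s, so 321.1 deg/s = 321.1 * 0.017453293 = 5.6042522 rad/s. 264.9 rad/s is already in rad/s. Sum: 5.6042522 + 264.9 = 270.50425 rad/s. 1 deg/s = 0.017453293 rad/s, so 270.50425 rad/s = 270.50425 / 0.017453293 = 15498.752 deg/s ≈ 1.55e+04 deg/s (4 s.f.).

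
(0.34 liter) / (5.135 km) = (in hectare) 6.621e-12. Check: 1 liter = 0.001 m^3, so 0.34 liter = 0.34 * 0.001 = 0.00034 m^3. 1 km = 1000 m, so 5.135 km = 5.135 * 1000 = 5135 m. Combine: 0.00034 m^3 / 5135 m = 6.6212269e-08 m^2. 1 hectare = 10000 m^2, so 6.6212269e-08 m^2 = 6.6212269e-08 / 10000 = 6.6212269e-12 hectare ≈ 6.621e-12 hectare (4 s.f.).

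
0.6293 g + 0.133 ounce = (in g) 1 g = 0.001 kg, so 0.6293 g = 0.6293 * 0.001 = 0.0006293 kg. 1 ounce = 0.028349523 kg, so 0.133 ounce = 0.133 * 0.028349523 = 0.0037704866 kg. Sum: 0.0006293 + 0.0037704866 = 0.0043997866 kg. 1 g = 0.001 kg, so 0.0043997866 kg = 0.0043997866 / 0.001 = 4.3997866 g ≈ 4.4 g (4 s.f.). Final answer: 4.4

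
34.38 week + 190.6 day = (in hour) 1.035e+04. Check: 1 week = 604800 s, so 34.38 week = 34.38 * 604800 = 20793024 s. 1 day = 86400 s, so 190.6 day = 190.6 * 86400 = 16467840 s. Sum: 20793024 + 16467840 = 37260864 s. 1 hour = 3600 s, so 37260864 s = 37260864 / 3600 = 10350.24 hour ≈ 1.035e+04 hour (4 s.f.).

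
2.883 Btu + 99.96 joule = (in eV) 1.961e+22. Check: 1 Btu = 1055.0559 J, so 2.883 Btu = 2.883 * 1055.0559 = 3041.726 J. 99.96 joule = 99.96 J. Sum: 3041.726 + 99.96 = 3141.686 J. 1 eV = 1.6021766e-19 J, so 3141.686 J = 3141.686 / 1.6021766e-19 = 1.9608862e+22 eV ≈ 1.961e+22 eV (4 s.f.).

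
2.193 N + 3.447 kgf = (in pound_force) 2.193 N is already in N. 1 kgf = 9.80665 N, so 3.447 kgf = 3.447 * 9.80665 = 33.803523 N. Sum: 2.193 + 33.803523 = 35.996523 N. 1 pound_force = 4.4482216 N, so 35.996523 N = 35.996523 / 4.4482216 = 8.0923402 pound_force ≈ 8.092 pound_force (4 s.f.). Final answer: 8.092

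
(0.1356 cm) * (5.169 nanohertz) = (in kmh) 1 cm = 0.01 m, so 0.1356 cm = 0.1356 * 0.01 = 0.001356 m. 1 nanohertz = 1e-09 Hz, so 5.169 nanohertz = 5.169 * 1e-09 = 5.169e-09 Hz. Combine: 0.001356 m * 5.169e-09 Hz = 7.009164e-12 m/s. 1 kmh = 0.27777778 m/s, so 7.009164e-12 m/s = 7.009164e-12 / 0.27777778 = 2.523299e-11 kmh ≈ 2.523e-11 kmh (4 s.f.). Final answer: 2.523e-11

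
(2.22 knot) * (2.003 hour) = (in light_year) 8.705e-13. Check: 1 knot = 0.51444444 m/s, so 2.22 knot = 2.22 * 0.51444444 = 1.1420667 m/s. 1 hour = 3600 s, so 2.003 hour = 2.003 * 3600 = 7210.8 s. Combine: 1.1420667 m/s * 7210.8 s = 8235.2143 m. 1 light_year = 9.4607305e+15 m, so 8235.2143 m = 8235.2143 / 9.4607305e+15 = 8.7046284e-13 light_year ≈ 8.705e-13 light_year (4 s.f.).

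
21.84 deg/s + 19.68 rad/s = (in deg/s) 1149. Check: 1 deg/s = 0.017453293 rad/s, so 21.84 deg/s = 21.84 * 0.017453293 = 0.38117991 rad/s. 19.68 rad/s is already in rad/s. Sum: 0.38117991 + 19.68 = 20.06118 rad/s. 1 deg/s = 0.017453293 rad/s, so 20.06118 rad/s = 20.06118 / 0.017453293 = 1149.4209 deg/s ≈ 1149 deg/s (4 s.f.).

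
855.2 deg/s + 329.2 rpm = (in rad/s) 1 deg/s = 0.017453293 rad/s, so 855.2 deg/s = 855.2 * 0.017453293 = 14.926056 rad/s. 1 rpm = 0.10471976 rad/s, so 329.2 rpm = 329.2 * 0.10471976 = 34.473743 rad/s. Sum: 14.926056 + 34.473743 = 49.399799 rad/s. Result: 49.399799 rad/s ≈ 49.4 rad/s (4 s.f.). Final answer: 49.4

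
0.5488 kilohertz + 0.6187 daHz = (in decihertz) 5550. Check: 1 kilohertz = 1000 Hz, so 0.5488 kilohertz = 0.5488 * 1000 = 548.8 Hz. 1 daHz = 10 Hz, so 0.6187 daHz = 0.6187 * 10 = 6.187 Hz. Sum: 548.8 + 6.187 = 554.987 Hz. 1 decihertz = 0.1 Hz, so 554.987 Hz = 554.987 / 0.1 = 5549.87 decihertz ≈ 5550 decihertz (4 s.f.).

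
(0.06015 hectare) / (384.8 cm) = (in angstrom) 1 hectare = 10000 m^2, so 0.06015 hectare = 0.06015 * 10000 = 601.5 m^2. 1 cm = 0.01 m, so 384.8 cm = 384.8 * 0.01 = 3.848 m. Combine: 601.5 m^2 / 3.848 m = 156.31497 m. 1 angstrom = 1e-10 m, so 156.31497 m = 156.31497 / 1e-10 = 1.5631497e+12 angstrom ≈ 1.563e+12 angstrom (4 s.f.). Final answer: 1.563e+12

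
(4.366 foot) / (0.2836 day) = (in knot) 1 foot = 0.3048 m, so 4.366 foot = 4.366 * 0.3048 = 1.3307568 m. 1 day = 86400 s, so 0.2836 day = 0.2836 * 86400 = 24503.04 s. Combine: 1.3307568 m / 24503.04 s = 5.4309865e-05 m/s. 1 knot = 0.51444444 m/s, so 5.4309865e-05 m/s = 5.4309865e-05 / 0.51444444 = 0.00010556993 knot ≈ 0.0001056 knot (4 s.f.). Final answer: 0.0001056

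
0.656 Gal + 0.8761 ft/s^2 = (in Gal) 1 Gal = 0.01 m/s^2, so 0.656 Gal = 0.656 * 0.01 = 0.00656 m/s^2. 1 ft/s^2 = 0.3048 m/s^2, so 0.8761 ft/s^2 = 0.8761 * 0.3048 = 0.26703528 m/s^2. Sum: 0.00656 + 0.26703528 = 0.27359528 m/s^2. 1 Gal = 0.01 m/s^2, so 0.27359528 m/s^2 = 0.27359528 / 0.01 = 27.359528 Gal ≈ 27.36 Gal (4 s.f.). Final answer: 27.36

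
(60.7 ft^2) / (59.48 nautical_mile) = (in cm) 0.005119. Check: 1 ft^2 = 0.09290304 m^2, so 60.7 ft^2 = 60.7 * 0.09290304 = 5.6392145 m^2. 1 nautical_mile = 1852 m, so 59.48 nautical_mile = 59.48 * 1852 = 110156.96 m. Combine: 5.6392145 m^2 / 110156.96 m = 5.119254e-05 m. 1 cm = 0.01 m, so 5.119254e-05 m = 5.119254e-05 / 0.01 = 0.005119254 cm ≈ 0.005119 cm (4 s.f.).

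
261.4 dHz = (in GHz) 1 dHz = 0.1 Hz, so 261.4 dHz = 261.4 * 0.1 = 26.14 Hz. 1 GHz = 1e+09 Hz, so 26.14 Hz = 26.14 / 1e+09 = 2.614e-08 GHz. Final answer: 2.614e-08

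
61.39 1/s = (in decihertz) 613.9. Check: 61.39 1/s = 61.39 Hz. 1 decihertz = 0.1 Hz, so 61.39 Hz = 61.39 / 0.1 = 613.9 decihertz.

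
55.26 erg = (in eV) 1 erg = 1e-07 J, so 55.26 erg = 55.26 * 1e-07 = 5.526e-06 J. 1 eV = 1.6021766e-19 J, so 5.526e-06 J = 5.526e-06 / 1.6021766e-19 = 3.4490579e+13 eV ≈ 3.449e+13 eV (4 s.f.). Final answer: 3.449e+13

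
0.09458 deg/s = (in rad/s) 0.001651. Check: 1 deg/s = 0.017453293 rad/s, so 0.09458 deg/s = 0.09458 * 0.017453293 = 0.0016507324 rad/s. Result: 0.0016507324 rad/s ≈ 0.001651 rad/s (4 s.f.).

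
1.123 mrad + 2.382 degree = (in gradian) 1 mrad = 0.001 rad, so 1.123 mrad = 1.123 * 0.001 = 0.001123 rad. 1 degree = 0.017453293 rad, so 2.382 degree = 2.382 * 0.017453293 = 0.041573743 rad. Sum: 0.001123 + 0.041573743 = 0.042696743 rad. 1 gradian = 0.015707963 rad, so 0.042696743 rad = 0.042696743 / 0.015707963 = 2.7181591 gradian ≈ 2.718 gradian (4 s.f.). Final answer: 2.718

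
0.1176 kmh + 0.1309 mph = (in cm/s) 9.118. Check: 1 kmh = 0.27777778 m/s, so 0.1176 kmh = 0.1176 * 0.27777778 = 0.032666667 m/s. 1 mph = 0.44704 m/s, so 0.1309 mph = 0.1309 * 0.44704 = 0.058517536 m/s. Sum: 0.032666667 + 0.058517536 = 0.091184203 m/s. 1 cm/s = 0.01 m/s, so 0.091184203 m/s = 0.091184203 / 0.01 = 9.1184203 cm/s ≈ 9.118 cm/s (4 s.f.).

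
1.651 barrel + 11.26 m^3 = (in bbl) 1 barrel = 0.15898729 m^3, so 1.651 barrel = 1.651 * 0.15898729 = 0.26248802 m^3. 11.26 m^3 is already in m^3. Sum: 0.26248802 + 11.26 = 11.522488 m^3. 1 bbl = 0.15898729 m^3, so 11.522488 m^3 = 11.522488 / 0.15898729 = 72.474269 bbl ≈ 72.47 bbl (4 s.f.). Final answer: 72.47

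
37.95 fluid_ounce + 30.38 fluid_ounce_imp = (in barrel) 0.01249. Check: 1 fluid_ounce = 2.957353e-05 m^3, so 37.95 fluid_ounce = 37.95 * 2.957353e-05 = 0.0011223154 m^3. 1 fluid_ounce_imp = 2.8413063e-05 m^3, so 30.38 fluid_ounce_imp = 30.38 * 2.8413063e-05 = 0.00086318884 m^3. Sum: 0.0011223154 + 0.00086318884 = 0.0019855043 m^3. 1 barrel = 0.15898729 m^3, so 0.0019855043 m^3 = 0.0019855043 / 0.15898729 = 0.012488446 barrel ≈ 0.01249 barrel (4 s.f.).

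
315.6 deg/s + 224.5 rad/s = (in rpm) 1 deg/s = 0.017453293 rad/s, so 315.6 deg/s = 315.6 * 0.017453293 = 5.5082591 rad/s. 224.5 rad/s is already in rad/s. Sum: 5.5082591 + 224.5 = 230.00826 rad/s. 1 rpm = 0.10471976 rad/s, so 230.00826 rad/s = 230.00826 / 0.10471976 = 2196.4171 rpm ≈ 2196 rpm (4 s.f.). Final answer: 2196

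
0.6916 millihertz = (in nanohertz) 6.916e+05. Check: 1 millihertz = 0.001 Hz, so 0.6916 millihertz = 0.6916 * 0.001 = 0.0006916 Hz. 1 nanohertz = 1e-09 Hz, so 0.0006916 Hz = 0.0006916 / 1e-09 = 691600 nanohertz ≈ 6.916e+05 nanohertz (4 s.f.).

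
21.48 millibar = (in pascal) 2148. Check: 1 millibar = 100 Pa, so 21.48 millibar = 21.48 * 100 = 2148 Pa. 2148 Pa = 2148 pascal.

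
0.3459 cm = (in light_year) 3.656e-19. Check: 1 cm = 0.01 m, so 0.3459 cm = 0.3459 * 0.01 = 0.003459 m. 1 light_year = 9.4607305e+15 m, so 0.003459 m = 0.003459 / 9.4607305e+15 = 3.6561659e-19 light_year ≈ 3.656e-19 light_year (4 s.f.).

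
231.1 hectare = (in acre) 571.1. Check: 1 hectare = 10000 m^2, so 231.1 hectare = 231.1 * 10000 = 2311000 m^2. 1 acre = 4046.8564 m^2, so 2311000 m^2 = 2311000 / 4046.8564 = 571.06054 acre ≈ 571.1 acre (4 s.f.).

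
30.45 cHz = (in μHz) 3.045e+05. Check: 1 cHz = 0.01 Hz, so 30.45 cHz = 30.45 * 0.01 = 0.3045 Hz. 1 μHz = 1e-06 Hz, so 0.3045 Hz = 0.3045 / 1e-06 = 304500 μHz ≈ 3.045e+05 μHz (4 s.f.).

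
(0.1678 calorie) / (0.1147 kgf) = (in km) 0.0006242. Check: 1 calorie = 4.184 J, so 0.1678 calorie = 0.1678 * 4.184 = 0.7020752 J. 1 kgf = 9.80665 N, so 0.1147 kgf = 0.1147 * 9.80665 = 1.1248228 N. Combine: 0.7020752 J / 1.1248228 N = 0.62416518 m. 1 km = 1000 m, so 0.62416518 m = 0.62416518 / 1000 = 0.00062416518 km ≈ 0.0006242 km (4 s.f.).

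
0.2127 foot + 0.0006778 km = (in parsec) 1 foot = 0.3048 m, so 0.2127 foot = 0.2127 * 0.3048 = 0.06483096 m. 1 km = 1000 m, so 0.0006778 km = 0.0006778 * 1000 = 0.6778 m. Sum: 0.06483096 + 0.6778 = 0.74263096 m. 1 parsec = 3.0856776e+16 m, so 0.74263096 m = 0.74263096 / 3.0856776e+16 = 2.406703e-17 parsec ≈ 2.407e-17 parsec (4 s.f.). Final answer: 2.407e-17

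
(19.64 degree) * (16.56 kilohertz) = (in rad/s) 5676. Check: 1 degree = 0.017453293 rad, so 19.64 degree = 19.64 * 0.017453293 = 0.34278267 rad. 1 kilohertz = 1000 Hz, so 16.56 kilohertz = 16.56 * 1000 = 16560 Hz. Combine: 0.34278267 rad * 16560 Hz = 5676.4809 rad/s. Result: 5676.4809 rad/s ≈ 5676 rad/s (4 s.f.).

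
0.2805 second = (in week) 0.2805 second = 0.2805 s. 1 week = 604800 s, so 0.2805 s = 0.2805 / 604800 = 4.6378968e-07 week ≈ 4.638e-07 week (4 s.f.). Final answer: 4.638e-07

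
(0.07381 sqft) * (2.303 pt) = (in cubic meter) 5.571e-06. Check: 1 sqft = 0.09290304 m^2, so 0.07381 sqft = 0.07381 * 0.09290304 = 0.0068571734 m^2. 1 pt = 0.00035277778 m, so 2.303 pt = 2.303 * 0.00035277778 = 0.00081244722 m. Combine: 0.0068571734 m^2 * 0.00081244722 m = 5.5710915e-06 m^3. 5.5710915e-06 m^3 = 5.5710915e-06 cubic meter ≈ 5.571e-06 cubic meter (4 s.f.).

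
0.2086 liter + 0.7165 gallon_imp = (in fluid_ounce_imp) 122. Check: 1 liter = 0.001 m^3, so 0.2086 liter = 0.2086 * 0.001 = 0.0002086 m^3. 1 gallon_imp = 0.00454609 m^3, so 0.7165 gallon_imp = 0.7165 * 0.00454609 = 0.0032572735 m^3. Sum: 0.0002086 + 0.0032572735 = 0.0034658735 m^3. 1 fluid_ounce_imp = 2.8413063e-05 m^3, so 0.0034658735 m^3 = 0.0034658735 / 2.8413063e-05 = 121.98169 fluid_ounce_imp ≈ 122 fluid_ounce_imp (4 s.f.).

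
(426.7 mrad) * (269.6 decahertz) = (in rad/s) 1 mrad = 0.001 rad, so 426.7 mrad = 426.7 * 0.001 = 0.4267 rad. 1 decahertz = 10 Hz, so 269.6 decahertz = 269.6 * 10 = 2696 Hz. Combine: 0.4267 rad * 2696 Hz = 1150.3832 rad/s. Result: 1150.3832 rad/s ≈ 1150 rad/s (4 s.f.). Final answer: 1150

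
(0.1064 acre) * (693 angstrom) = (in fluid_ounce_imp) 1 acre = 4046.8564 m^2, so 0.1064 acre = 0.1064 * 4046.8564 = 430.58552 m^2. 1 angstrom = 1e-10 m, so 693 angstrom = 693 * 1e-10 = 6.93e-08 m. Combine: 430.58552 m^2 * 6.93e-08 m = 2.9839577e-05 m^3. 1 fluid_ounce_imp = 2.8413063e-05 m^3, so 2.9839577e-05 m^3 = 2.9839577e-05 / 2.8413063e-05 = 1.0502063 fluid_ounce_imp ≈ 1.05 fluid_ounce_imp (4 s.f.). Final answer: 1.05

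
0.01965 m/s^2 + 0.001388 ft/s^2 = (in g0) 0.01965 m/s^2 is already in m/s^2. 1 ft/s^2 = 0.3048 m/s^2, so 0.001388 ft/s^2 = 0.001388 * 0.3048 = 0.0004230624 m/s^2. Sum: 0.01965 + 0.0004230624 = 0.020073062 m/s^2. 1 g0 = 9.80665 m/s^2, so 0.020073062 m/s^2 = 0.020073062 / 9.80665 = 0.0020468827 g0 ≈ 0.002047 g0 (4 s.f.). Final answer: 0.002047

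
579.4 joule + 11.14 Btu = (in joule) 579.4 joule = 579.4 J. 1 Btu = 1055.0559 J, so 11.14 Btu = 11.14 * 1055.0559 = 11753.322 J. Sum: 579.4 + 11753.322 = 12332.722 J. 12332.722 J = 12332.722 joule ≈ 1.233e+04 joule (4 s.f.). Final answer: 1.233e+04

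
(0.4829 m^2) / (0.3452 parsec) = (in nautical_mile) 2.448e-20. Check: 0.4829 m^2 is already in m^2. 1 parsec = 3.0856776e+16 m, so 0.3452 parsec = 0.3452 * 3.0856776e+16 = 1.0651759e+16 m. Combine: 0.4829 m^2 / 1.0651759e+16 m = 4.5335235e-17 m. 1 nautical_mile = 1852 m, so 4.5335235e-17 m = 4.5335235e-17 / 1852 = 2.4479069e-20 nautical_mile ≈ 2.448e-20 nautical_mile (4 s.f.).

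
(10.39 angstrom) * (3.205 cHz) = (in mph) 7.449e-11. Check: 1 angstrom = 1e-10 m, so 10.39 angstrom = 10.39 * 1e-10 = 1.039e-09 m. 1 cHz = 0.01 Hz, so 3.205 cHz = 3.205 * 0.01 = 0.03205 Hz. Combine: 1.039e-09 m * 0.03205 Hz = 3.329995e-11 m/s. 1 mph = 0.44704 m/s, so 3.329995e-11 m/s = 3.329995e-11 / 0.44704 = 7.4489867e-11 mph ≈ 7.449e-11 mph (4 s.f.).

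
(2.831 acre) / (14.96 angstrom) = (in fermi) 7.658e+27. Check: 1 acre = 4046.8564 m^2, so 2.831 acre = 2.831 * 4046.8564 = 11456.651 m^2. 1 angstrom = 1e-10 m, so 14.96 angstrom = 14.96 * 1e-10 = 1.496e-09 m. Combine: 11456.651 m^2 / 1.496e-09 m = 7.6581889e+12 m. 1 fermi = 1e-15 m, so 7.6581889e+12 m = 7.6581889e+12 / 1e-15 = 7.6581889e+27 fermi ≈ 7.658e+27 fermi (4 s.f.).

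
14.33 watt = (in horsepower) 0.01922. Check: 14.33 watt = 14.33 W. 1 horsepower = 745.69987 W, so 14.33 W = 14.33 / 745.69987 = 0.019216847 horsepower ≈ 0.01922 horsepower (4 s.f.).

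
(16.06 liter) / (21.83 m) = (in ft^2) 0.007919. Check: 1 liter = 0.001 m^3, so 16.06 liter = 16.06 * 0.001 = 0.01606 m^3. 21.83 m is already in m. Combine: 0.01606 m^3 / 21.83 m = 0.00073568484 m^2. 1 ft^2 = 0.09290304 m^2, so 0.00073568484 m^2 = 0.00073568484 / 0.09290304 = 0.0079188457 ft^2 ≈ 0.007919 ft^2 (4 s.f.).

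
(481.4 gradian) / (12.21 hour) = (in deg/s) 0.009857. Check: 1 gradian = 0.015707963 rad, so 481.4 gradian = 481.4 * 0.015707963 = 7.5618135 rad. 1 hour = 3600 s, so 12.21 hour = 12.21 * 3600 = 43956 s. Combine: 7.5618135 rad / 43956 s = 0.00017203143 rad/s. 1 deg/s = 0.017453293 rad/s, so 0.00017203143 rad/s = 0.00017203143 / 0.017453293 = 0.0098566749 deg/s ≈ 0.009857 deg/s (4 s.f.).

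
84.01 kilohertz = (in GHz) 8.401e-05. Check: 1 kilohertz = 1000 Hz, so 84.01 kilohertz = 84.01 * 1000 = 84010 Hz. 1 GHz = 1e+09 Hz, so 84010 Hz = 84010 / 1e+09 = 8.401e-05 GHz.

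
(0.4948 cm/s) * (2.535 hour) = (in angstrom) 1 cm/s = 0.01 m/s, so 0.4948 cm/s = 0.4948 * 0.01 = 0.004948 m/s. 1 hour = 3600 s, so 2.535 hour = 2.535 * 3600 = 9126 s. Combine: 0.004948 m/s * 9126 s = 45.155448 m. 1 angstrom = 1e-10 m, so 45.155448 m = 45.155448 / 1e-10 = 4.5155448e+11 angstrom ≈ 4.516e+11 angstrom (4 s.f.). Final answer: 4.516e+11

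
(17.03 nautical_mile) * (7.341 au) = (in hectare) 1 nautical_mile = 1852 m, so 17.03 nautical_mile = 17.03 * 1852 = 31539.56 m. 1 au = 1.4959787e+11 m, so 7.341 au = 7.341 * 1.4959787e+11 = 1.098198e+12 m. Combine: 31539.56 m * 1.098198e+12 m = 3.4636681e+16 m^2. 1 hectare = 10000 m^2, so 3.4636681e+16 m^2 = 3.4636681e+16 / 10000 = 3.4636681e+12 hectare ≈ 3.464e+12 hectare (4 s.f.). Final answer: 3.464e+12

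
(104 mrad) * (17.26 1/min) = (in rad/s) 0.02992. Check: 1 mrad = 0.001 rad, so 104 mrad = 104 * 0.001 = 0.104 rad. 1 1/min = 0.016666667 Hz, so 17.26 1/min = 17.26 * 0.016666667 = 0.28766667 Hz. Combine: 0.104 rad * 0.28766667 Hz = 0.029917333 rad/s. Result: 0.029917333 rad/s ≈ 0.02992 rad/s (4 s.f.).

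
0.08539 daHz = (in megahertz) 8.539e-07. Check: 1 daHz = 10 Hz, so 0.08539 daHz = 0.08539 * 10 = 0.8539 Hz. 1 megahertz = 1000000 Hz, so 0.8539 Hz = 0.8539 / 1000000 = 8.539e-07 megahertz.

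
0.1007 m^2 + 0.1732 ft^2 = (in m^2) 0.1168. Check: 0.1007 m^2 is already in m^2. 1 ft^2 = 0.09290304 m^2, so 0.1732 ft^2 = 0.1732 * 0.09290304 = 0.016090807 m^2. Sum: 0.1007 + 0.016090807 = 0.11679081 m^2. Result: 0.11679081 m^2 ≈ 0.1168 m^2 (4 s.f.).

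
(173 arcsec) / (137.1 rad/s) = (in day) 7.081e-11. Check: 1 arcsec = 4.8481368e-06 rad, so 173 arcsec = 173 * 4.8481368e-06 = 0.00083872767 rad. 137.1 rad/s is already in rad/s. Combine: 0.00083872767 rad / 137.1 rad/s = 6.1176343e-06 s. 1 day = 86400 s, so 6.1176343e-06 s = 6.1176343e-06 / 86400 = 7.0805953e-11 day ≈ 7.081e-11 day (4 s.f.).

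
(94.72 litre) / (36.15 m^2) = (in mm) 2.62. Check: 1 litre = 0.001 m^3, so 94.72 litre = 94.72 * 0.001 = 0.09472 m^3. 36.15 m^2 is already in m^2. Combine: 0.09472 m^3 / 36.15 m^2 = 0.0026201936 m. 1 mm = 0.001 m, so 0.0026201936 m = 0.0026201936 / 0.001 = 2.6201936 mm ≈ 2.62 mm (4 s.f.).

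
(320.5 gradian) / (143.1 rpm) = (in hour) 9.332e-05. Check: 1 gradian = 0.015707963 rad, so 320.5 gradian = 320.5 * 0.015707963 = 5.0344022 rad. 1 rpm = 0.10471976 rad/s, so 143.1 rpm = 143.1 * 0.10471976 = 14.985397 rad/s. Combine: 5.0344022 rad / 14.985397 rad/s = 0.33595388 s. 1 hour = 3600 s, so 0.33595388 s = 0.33595388 / 3600 = 9.3320522e-05 hour ≈ 9.332e-05 hour (4 s.f.).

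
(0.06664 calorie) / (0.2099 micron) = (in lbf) 2.986e+05. Check: 1 calorie = 4.184 J, so 0.06664 calorie = 0.06664 * 4.184 = 0.27882176 J. 1 micron = 1e-06 m, so 0.2099 micron = 0.2099 * 1e-06 = 2.099e-07 m. Combine: 0.27882176 J / 2.099e-07 m = 1328355.2 N. 1 lbf = 4.4482216 N, so 1328355.2 N = 1328355.2 / 4.4482216 = 298626.13 lbf ≈ 2.986e+05 lbf (4 s.f.).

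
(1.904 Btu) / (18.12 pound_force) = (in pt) 1 Btu = 1055.0559 J, so 1.904 Btu = 1.904 * 1055.0559 = 2008.8263 J. 1 pound_force = 4.4482216 N, so 18.12 pound_force = 18.12 * 4.4482216 = 80.601776 N. Combine: 2008.8263 J / 80.601776 N = 24.922855 m. 1 pt = 0.00035277778 m, so 24.922855 m = 24.922855 / 0.00035277778 = 70647.462 pt ≈ 7.065e+04 pt (4 s.f.). Final answer: 7.065e+04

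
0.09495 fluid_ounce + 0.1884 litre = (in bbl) 0.001203. Check: 1 fluid_ounce = 2.957353e-05 m^3, so 0.09495 fluid_ounce = 0.09495 * 2.957353e-05 = 2.8080066e-06 m^3. 1 litre = 0.001 m^3, so 0.1884 litre = 0.1884 * 0.001 = 0.0001884 m^3. Sum: 2.8080066e-06 + 0.0001884 = 0.00019120801 m^3. 1 bbl = 0.15898729 m^3, so 0.00019120801 m^3 = 0.00019120801 / 0.15898729 = 0.0012026622 bbl ≈ 0.001203 bbl (4 s.f.).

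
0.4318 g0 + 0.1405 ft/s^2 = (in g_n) 1 g0 = 9.80665 m/s^2, so 0.4318 g0 = 0.4318 * 9.80665 = 4.2345115 m/s^2. 1 ft/s^2 = 0.3048 m/s^2, so 0.1405 ft/s^2 = 0.1405 * 0.3048 = 0.0428244 m/s^2. Sum: 4.2345115 + 0.0428244 = 4.2773359 m/s^2. 1 g_n = 9.80665 m/s^2, so 4.2773359 m/s^2 = 4.2773359 / 9.80665 = 0.43616687 g_n ≈ 0.4362 g_n (4 s.f.). Final answer: 0.4362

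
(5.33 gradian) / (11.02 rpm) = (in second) 1 gradian = 0.015707963 rad, so 5.33 gradian = 5.33 * 0.015707963 = 0.083723444 rad. 1 rpm = 0.10471976 rad/s, so 11.02 rpm = 11.02 * 0.10471976 = 1.1540117 rad/s. Combine: 0.083723444 rad / 1.1540117 rad/s = 0.072549909 s. 0.072549909 s = 0.072549909 second ≈ 0.07255 second (4 s.f.). Final answer: 0.07255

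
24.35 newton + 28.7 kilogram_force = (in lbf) 68.75. Check: 24.35 newton = 24.35 N. 1 kilogram_force = 9.80665 N, so 28.7 kilogram_force = 28.7 * 9.80665 = 281.45085 N. Sum: 24.35 + 281.45085 = 305.80086 N. 1 lbf = 4.4482216 N, so 305.80086 N = 305.80086 / 4.4482216 = 68.746767 lbf ≈ 68.75 lbf (4 s.f.).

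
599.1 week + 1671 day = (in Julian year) 1 week = 604800 s, so 599.1 week = 599.1 * 604800 = 3.6233568e+08 s. 1 day = 86400 s, so 1671 day = 1671 * 86400 = 1.443744e+08 s. Sum: 3.6233568e+08 + 1.443744e+08 = 5.0671008e+08 s. 1 Julian year = 31557600 s, so 5.0671008e+08 s = 5.0671008e+08 / 31557600 = 16.056674 Julian year ≈ 16.06 Julian year (4 s.f.). Final answer: 16.06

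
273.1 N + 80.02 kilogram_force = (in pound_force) 237.8. Check: 273.1 N is already in N. 1 kilogram_force = 9.80665 N, so 80.02 kilogram_force = 80.02 * 9.80665 = 784.72813 N. Sum: 273.1 + 784.72813 = 1057.8281 N. 1 pound_force = 4.4482216 N, so 1057.8281 N = 1057.8281 / 4.4482216 = 237.80922 pound_force ≈ 237.8 pound_force (4 s.f.).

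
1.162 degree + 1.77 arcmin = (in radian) 0.0208. Check: 1 degree = 0.017453293 rad, so 1.162 degree = 1.162 * 0.017453293 = 0.020280726 rad. 1 arcmin = 0.00029088821 rad, so 1.77 arcmin = 1.77 * 0.00029088821 = 0.00051487213 rad. Sum: 0.020280726 + 0.00051487213 = 0.020795598 rad. 0.020795598 rad = 0.020795598 radian ≈ 0.0208 radian (4 s.f.).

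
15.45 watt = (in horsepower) 15.45 watt = 15.45 W. 1 horsepower = 745.69987 W, so 15.45 W = 15.45 / 745.69987 = 0.020718791 horsepower ≈ 0.02072 horsepower (4 s.f.). Final answer: 0.02072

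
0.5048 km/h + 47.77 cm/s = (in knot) 1.201. Check: 1 km/h = 0.27777778 m/s, so 0.5048 km/h = 0.5048 * 0.27777778 = 0.14022222 m/s. 1 cm/s = 0.01 m/s, so 47.77 cm/s = 47.77 * 0.01 = 0.4777 m/s. Sum: 0.14022222 + 0.4777 = 0.61792222 m/s. 1 knot = 0.51444444 m/s, so 0.61792222 m/s = 0.61792222 / 0.51444444 = 1.2011447 knot ≈ 1.201 knot (4 s.f.).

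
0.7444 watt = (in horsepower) 0.0009983. Check: 0.7444 watt = 0.7444 W. 1 horsepower = 745.69987 W, so 0.7444 W = 0.7444 / 745.69987 = 0.00099825684 horsepower ≈ 0.0009983 horsepower (4 s.f.).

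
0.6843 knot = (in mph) 0.7875. Check: 1 knot = 0.51444444 m/s, so 0.6843 knot = 0.6843 * 0.51444444 = 0.35203433 m/s. 1 mph = 0.44704 m/s, so 0.35203433 m/s = 0.35203433 / 0.44704 = 0.78747838 mph ≈ 0.7875 mph (4 s.f.).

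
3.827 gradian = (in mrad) 60.11. Check: 1 gradian = 0.015707963 rad, so 3.827 gradian = 3.827 * 0.015707963 = 0.060114375 rad. 1 mrad = 0.001 rad, so 0.060114375 rad = 0.060114375 / 0.001 = 60.114375 mrad ≈ 60.11 mrad (4 s.f.).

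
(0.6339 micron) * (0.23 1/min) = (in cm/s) 2.43e-07. Check: 1 micron = 1e-06 m, so 0.6339 micron = 0.6339 * 1e-06 = 6.339e-07 m. 1 1/min = 0.016666667 Hz, so 0.23 1/min = 0.23 * 0.016666667 = 0.0038333333 Hz. Combine: 6.339e-07 m * 0.0038333333 Hz = 2.42995e-09 m/s. 1 cm/s = 0.01 m/s, so 2.42995e-09 m/s = 2.42995e-09 / 0.01 = 2.42995e-07 cm/s ≈ 2.43e-07 cm/s (4 s.f.).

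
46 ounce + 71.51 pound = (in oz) 1190. Check: 1 ounce = 0.028349523 kg, so 46 ounce = 46 * 0.028349523 = 1.3040781 kg. 1 pound = 0.45359237 kg, so 71.51 pound = 71.51 * 0.45359237 = 32.43639 kg. Sum: 1.3040781 + 32.43639 = 33.740468 kg. 1 oz = 0.028349523 kg, so 33.740468 kg = 33.740468 / 0.028349523 = 1190.16 oz ≈ 1190 oz (4 s.f.).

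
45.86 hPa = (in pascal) 1 hPa = 100 Pa, so 45.86 hPa = 45.86 * 100 = 4586 Pa. 4586 Pa = 4586 pascal. Final answer: 4586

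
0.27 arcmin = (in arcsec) 1 arcmin = 0.00029088821 rad, so 0.27 arcmin = 0.27 * 0.00029088821 = 7.8539816e-05 rad. 1 arcsec = 4.8481368e-06 rad, so 7.8539816e-05 rad = 7.8539816e-05 / 4.8481368e-06 = 16.2 arcsec. Final answer: 16.2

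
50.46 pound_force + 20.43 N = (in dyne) 2.449e+07. Check: 1 pound_force = 4.4482216 N, so 50.46 pound_force = 50.46 * 4.4482216 = 224.45726 N. 20.43 N is already in N. Sum: 224.45726 + 20.43 = 244.88726 N. 1 dyne = 1e-05 N, so 244.88726 N = 244.88726 / 1e-05 = 24488726 dyne ≈ 2.449e+07 dyne (4 s.f.).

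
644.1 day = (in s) 5.565e+07. Check: 1 day = 86400 s, so 644.1 day = 644.1 * 86400 = 55650240 s. Result: 55650240 s ≈ 5.565e+07 s (4 s.f.).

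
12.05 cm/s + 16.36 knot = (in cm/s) 853.7. Check: 1 cm/s = 0.01 m/s, so 12.05 cm/s = 12.05 * 0.01 = 0.1205 m/s. 1 knot = 0.51444444 m/s, so 16.36 knot = 16.36 * 0.51444444 = 8.4163111 m/s. Sum: 0.1205 + 8.4163111 = 8.5368111 m/s. 1 cm/s = 0.01 m/s, so 8.5368111 m/s = 8.5368111 / 0.01 = 853.68111 cm/s ≈ 853.7 cm/s (4 s.f.).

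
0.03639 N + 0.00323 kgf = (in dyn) 0.03639 N is already in N. 1 kgf = 9.80665 N, so 0.00323 kgf = 0.00323 * 9.80665 = 0.031675479 N. Sum: 0.03639 + 0.031675479 = 0.068065479 N. 1 dyn = 1e-05 N, so 0.068065479 N = 0.068065479 / 1e-05 = 6806.5479 dyn ≈ 6807 dyn (4 s.f.). Final answer: 6807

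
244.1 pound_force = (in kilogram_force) 1 pound_force = 4.4482216 N, so 244.1 pound_force = 244.1 * 4.4482216 = 1085.8109 N. 1 kilogram_force = 9.80665 N, so 1085.8109 N = 1085.8109 / 9.80665 = 110.7219 kilogram_force ≈ 110.7 kilogram_force (4 s.f.). Final answer: 110.7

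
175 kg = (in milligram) 1 milligram = 1e-06 kg, so 175 kg = 175 / 1e-06 = 1.75e+08 milligram. Final answer: 1.75e+08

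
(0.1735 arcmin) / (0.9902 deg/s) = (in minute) 4.867e-05. Check: 1 arcmin = 0.00029088821 rad, so 0.1735 arcmin = 0.1735 * 0.00029088821 = 5.0469104e-05 rad. 1 deg/s = 0.017453293 rad/s, so 0.9902 deg/s = 0.9902 * 0.017453293 = 0.01728225 rad/s. Combine: 5.0469104e-05 rad / 0.01728225 rad/s = 0.0029202855 s. 1 minute = 60 s, so 0.0029202855 s = 0.0029202855 / 60 = 4.8671424e-05 minute ≈ 4.867e-05 minute (4 s.f.).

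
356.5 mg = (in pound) 0.0007859. Check: 1 mg = 1e-06 kg, so 356.5 mg = 356.5 * 1e-06 = 0.0003565 kg. 1 pound = 0.45359237 kg, so 0.0003565 kg = 0.0003565 / 0.45359237 = 0.00078594796 pound ≈ 0.0007859 pound (4 s.f.).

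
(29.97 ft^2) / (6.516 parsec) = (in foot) 1 ft^2 = 0.09290304 m^2, so 29.97 ft^2 = 29.97 * 0.09290304 = 2.7843041 m^2. 1 parsec = 3.0856776e+16 m, so 6.516 parsec = 6.516 * 3.0856776e+16 = 2.0106275e+17 m. Combine: 2.7843041 m^2 / 2.0106275e+17 m = 1.3847936e-17 m. 1 foot = 0.3048 m, so 1.3847936e-17 m = 1.3847936e-17 / 0.3048 = 4.5432861e-17 foot ≈ 4.543e-17 foot (4 s.f.). Final answer: 4.543e-17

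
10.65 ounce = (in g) 1 ounce = 0.028349523 kg, so 10.65 ounce = 10.65 * 0.028349523 = 0.30192242 kg. 1 g = 0.001 kg, so 0.30192242 kg = 0.30192242 / 0.001 = 301.92242 g ≈ 301.9 g (4 s.f.). Final answer: 301.9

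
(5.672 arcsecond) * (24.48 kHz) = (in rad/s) 1 arcsecond = 4.8481368e-06 rad, so 5.672 arcsecond = 5.672 * 4.8481368e-06 = 2.7498632e-05 rad. 1 kHz = 1000 Hz, so 24.48 kHz = 24.48 * 1000 = 24480 Hz. Combine: 2.7498632e-05 rad * 24480 Hz = 0.67316651 rad/s. Result: 0.67316651 rad/s ≈ 0.6732 rad/s (4 s.f.). Final answer: 0.6732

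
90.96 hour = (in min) 5458. Check: 1 hour = 3600 s, so 90.96 hour = 90.96 * 3600 = 327456 s. 1 min = 60 s, so 327456 s = 327456 / 60 = 5457.6 min ≈ 5458 min (4 s.f.).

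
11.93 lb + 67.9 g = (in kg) 1 lb = 0.45359237 kg, so 11.93 lb = 11.93 * 0.45359237 = 5.411357 kg. 1 g = 0.001 kg, so 67.9 g = 67.9 * 0.001 = 0.0679 kg. Sum: 5.411357 + 0.0679 = 5.479257 kg. Result: 5.479257 kg ≈ 5.479 kg (4 s.f.). Final answer: 5.479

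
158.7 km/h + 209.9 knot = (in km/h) 1 km/h = 0.27777778 m/s, so 158.7 km/h = 158.7 * 0.27777778 = 44.083333 m/s. 1 knot = 0.51444444 m/s, so 209.9 knot = 209.9 * 0.51444444 = 107.98189 m/s. Sum: 44.083333 + 107.98189 = 152.06522 m/s. 1 km/h = 0.27777778 m/s, so 152.06522 m/s = 152.06522 / 0.27777778 = 547.4348 km/h ≈ 547.4 km/h (4 s.f.). Final answer: 547.4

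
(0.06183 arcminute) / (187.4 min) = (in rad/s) 1 arcminute = 0.00029088821 rad, so 0.06183 arcminute = 0.06183 * 0.00029088821 = 1.7985618e-05 rad. 1 min = 60 s, so 187.4 min = 187.4 * 60 = 11244 s. Combine: 1.7985618e-05 rad / 11244 s = 1.5995747e-09 rad/s. Result: 1.5995747e-09 rad/s ≈ 1.6e-09 rad/s (4 s.f.). Final answer: 1.6e-09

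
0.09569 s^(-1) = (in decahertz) 0.09569 s^(-1) = 0.09569 Hz. 1 decahertz = 10 Hz, so 0.09569 Hz = 0.09569 / 10 = 0.009569 decahertz. Final answer: 0.009569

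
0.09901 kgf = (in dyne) 9.71e+04. Check: 1 kgf = 9.80665 N, so 0.09901 kgf = 0.09901 * 9.80665 = 0.97095642 N. 1 dyne = 1e-05 N, so 0.97095642 N = 0.97095642 / 1e-05 = 97095.642 dyne ≈ 9.71e+04 dyne (4 s.f.).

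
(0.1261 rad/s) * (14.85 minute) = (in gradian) 7153. Check: 0.1261 rad/s is already in rad/s. 1 minute = 60 s, so 14.85 minute = 14.85 * 60 = 891 s. Combine: 0.1261 rad/s * 891 s = 112.3551 rad. 1 gradian = 0.015707963 rad, so 112.3551 rad = 112.3551 / 0.015707963 = 7152.7478 gradian ≈ 7153 gradian (4 s.f.).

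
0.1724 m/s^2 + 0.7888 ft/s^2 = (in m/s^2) 0.4128. Check: 0.1724 m/s^2 is already in m/s^2. 1 ft/s^2 = 0.3048 m/s^2, so 0.7888 ft/s^2 = 0.7888 * 0.3048 = 0.24042624 m/s^2. Sum: 0.1724 + 0.24042624 = 0.41282624 m/s^2. Result: 0.41282624 m/s^2 ≈ 0.4128 m/s^2 (4 s.f.).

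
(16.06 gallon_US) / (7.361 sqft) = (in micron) 1 gallon_US = 0.0037854118 m^3, so 16.06 gallon_US = 16.06 * 0.0037854118 = 0.060793713 m^3. 1 sqft = 0.09290304 m^2, so 7.361 sqft = 7.361 * 0.09290304 = 0.68385928 m^2. Combine: 0.060793713 m^3 / 0.68385928 m^2 = 0.088897987 m. 1 micron = 1e-06 m, so 0.088897987 m = 0.088897987 / 1e-06 = 88897.987 micron ≈ 8.89e+04 micron (4 s.f.). Final answer: 8.89e+04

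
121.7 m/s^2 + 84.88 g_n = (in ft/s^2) 3130. Check: 121.7 m/s^2 is already in m/s^2. 1 g_n = 9.80665 m/s^2, so 84.88 g_n = 84.88 * 9.80665 = 832.38845 m/s^2. Sum: 121.7 + 832.38845 = 954.08845 m/s^2. 1 ft/s^2 = 0.3048 m/s^2, so 954.08845 m/s^2 = 954.08845 / 0.3048 = 3130.2115 ft/s^2 ≈ 3130 ft/s^2 (4 s.f.).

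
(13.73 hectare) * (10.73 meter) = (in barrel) 9.266e+06. Check: 1 hectare = 10000 m^2, so 13.73 hectare = 13.73 * 10000 = 137300 m^2. 10.73 meter = 10.73 m. Combine: 137300 m^2 * 10.73 m = 1473229 m^3. 1 barrel = 0.15898729 m^3, so 1473229 m^3 = 1473229 / 0.15898729 = 9266331.6 barrel ≈ 9.266e+06 barrel (4 s.f.).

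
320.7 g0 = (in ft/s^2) 1 g0 = 9.80665 m/s^2, so 320.7 g0 = 320.7 * 9.80665 = 3144.9927 m/s^2. 1 ft/s^2 = 0.3048 m/s^2, so 3144.9927 m/s^2 = 3144.9927 / 0.3048 = 10318.217 ft/s^2 ≈ 1.032e+04 ft/s^2 (4 s.f.). Final answer: 1.032e+04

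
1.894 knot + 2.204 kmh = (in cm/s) 158.7. Check: 1 knot = 0.51444444 m/s, so 1.894 knot = 1.894 * 0.51444444 = 0.97435778 m/s. 1 kmh = 0.27777778 m/s, so 2.204 kmh = 2.204 * 0.27777778 = 0.61222222 m/s. Sum: 0.97435778 + 0.61222222 = 1.58658 m/s. 1 cm/s = 0.01 m/s, so 1.58658 m/s = 1.58658 / 0.01 = 158.658 cm/s ≈ 158.7 cm/s (4 s.f.).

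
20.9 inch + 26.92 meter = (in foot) 90.06. Check: 1 inch = 0.0254 m, so 20.9 inch = 20.9 * 0.0254 = 0.53086 m. 26.92 meter = 26.92 m. Sum: 0.53086 + 26.92 = 27.45086 m. 1 foot = 0.3048 m, so 27.45086 m = 27.45086 / 0.3048 = 90.061877 foot ≈ 90.06 foot (4 s.f.).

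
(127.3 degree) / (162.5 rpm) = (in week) 2.159e-07. Check: 1 degree = 0.017453293 rad, so 127.3 degree = 127.3 * 0.017453293 = 2.2218041 rad. 1 rpm = 0.10471976 rad/s, so 162.5 rpm = 162.5 * 0.10471976 = 17.01696 rad/s. Combine: 2.2218041 rad / 17.01696 rad/s = 0.1305641 s. 1 week = 604800 s, so 0.1305641 s = 0.1305641 / 604800 = 2.158798e-07 week ≈ 2.159e-07 week (4 s.f.).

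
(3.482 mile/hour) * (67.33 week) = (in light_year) 6.7e-09. Check: 1 mile/hour = 0.44704 m/s, so 3.482 mile/hour = 3.482 * 0.44704 = 1.5565933 m/s. 1 week = 604800 s, so 67.33 week = 67.33 * 604800 = 40721184 s. Combine: 1.5565933 m/s * 40721184 s = 63386321 m. 1 light_year = 9.4607305e+15 m, so 63386321 m = 63386321 / 9.4607305e+15 = 6.6999395e-09 light_year ≈ 6.7e-09 light_year (4 s.f.).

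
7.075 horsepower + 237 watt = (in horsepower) 7.393. Check: 1 horsepower = 745.69987 W, so 7.075 horsepower = 7.075 * 745.69987 = 5275.8266 W. 237 watt = 237 W. Sum: 5275.8266 + 237 = 5512.8266 W. 1 horsepower = 745.69987 W, so 5512.8266 W = 5512.8266 / 745.69987 = 7.3928222 horsepower ≈ 7.393 horsepower (4 s.f.).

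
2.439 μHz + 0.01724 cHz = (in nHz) 1.748e+05. Check: 1 μHz = 1e-06 Hz, so 2.439 μHz = 2.439 * 1e-06 = 2.439e-06 Hz. 1 cHz = 0.01 Hz, so 0.01724 cHz = 0.01724 * 0.01 = 0.0001724 Hz. Sum: 2.439e-06 + 0.0001724 = 0.000174839 Hz. 1 nHz = 1e-09 Hz, so 0.000174839 Hz = 0.000174839 / 1e-09 = 174839 nHz ≈ 1.748e+05 nHz (4 s.f.).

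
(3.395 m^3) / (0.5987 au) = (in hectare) 3.791e-15. Check: 3.395 m^3 is already in m^3. 1 au = 1.4959787e+11 m, so 0.5987 au = 0.5987 * 1.4959787e+11 = 8.9564245e+10 m. Combine: 3.395 m^3 / 8.9564245e+10 m = 3.7905751e-11 m^2. 1 hectare = 10000 m^2, so 3.7905751e-11 m^2 = 3.7905751e-11 / 10000 = 3.7905751e-15 hectare ≈ 3.791e-15 hectare (4 s.f.).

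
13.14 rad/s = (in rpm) 125.5. Check: 1 rpm = 0.10471976 rad/s, so 13.14 rad/s = 13.14 / 0.10471976 = 125.47776 rpm ≈ 125.5 rpm (4 s.f.).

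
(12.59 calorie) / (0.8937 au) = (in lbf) 8.858e-11. Check: 1 calorie = 4.184 J, so 12.59 calorie = 12.59 * 4.184 = 52.67656 J. 1 au = 1.4959787e+11 m, so 0.8937 au = 0.8937 * 1.4959787e+11 = 1.3369562e+11 m. Combine: 52.67656 J / 1.3369562e+11 m = 3.9400364e-10 N. 1 lbf = 4.4482216 N, so 3.9400364e-10 N = 3.9400364e-10 / 4.4482216 = 8.8575542e-11 lbf ≈ 8.858e-11 lbf (4 s.f.).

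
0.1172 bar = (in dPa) 1 bar = 100000 Pa, so 0.1172 bar = 0.1172 * 100000 = 11720 Pa. 1 dPa = 0.1 Pa, so 11720 Pa = 11720 / 0.1 = 117200 dPa ≈ 1.172e+05 dPa (4 s.f.). Final answer: 1.172e+05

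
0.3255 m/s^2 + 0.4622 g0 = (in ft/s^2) 15.94. Check: 0.3255 m/s^2 is already in m/s^2. 1 g0 = 9.80665 m/s^2, so 0.4622 g0 = 0.4622 * 9.80665 = 4.5326336 m/s^2. Sum: 0.3255 + 4.5326336 = 4.8581336 m/s^2. 1 ft/s^2 = 0.3048 m/s^2, so 4.8581336 m/s^2 = 4.8581336 / 0.3048 = 15.938759 ft/s^2 ≈ 15.94 ft/s^2 (4 s.f.).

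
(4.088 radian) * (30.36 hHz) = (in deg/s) 7.111e+05. Check: 4.088 radian = 4.088 rad. 1 hHz = 100 Hz, so 30.36 hHz = 30.36 * 100 = 3036 Hz. Combine: 4.088 rad * 3036 Hz = 12411.168 rad/s. 1 deg/s = 0.017453293 rad/s, so 12411.168 rad/s = 12411.168 / 0.017453293 = 711107.55 deg/s ≈ 7.111e+05 deg/s (4 s.f.).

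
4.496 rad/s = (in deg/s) 257.6. Check: 1 deg/s = 0.017453293 rad/s, so 4.496 rad/s = 4.496 / 0.017453293 = 257.60182 deg/s ≈ 257.6 deg/s (4 s.f.).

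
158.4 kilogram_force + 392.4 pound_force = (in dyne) 3.299e+08. Check: 1 kilogram_force = 9.80665 N, so 158.4 kilogram_force = 158.4 * 9.80665 = 1553.3734 N. 1 pound_force = 4.4482216 N, so 392.4 pound_force = 392.4 * 4.4482216 = 1745.4822 N. Sum: 1553.3734 + 1745.4822 = 3298.8555 N. 1 dyne = 1e-05 N, so 3298.8555 N = 3298.8555 / 1e-05 = 3.2988555e+08 dyne ≈ 3.299e+08 dyne (4 s.f.).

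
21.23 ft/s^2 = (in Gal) 647.1. Check: 1 ft/s^2 = 0.3048 m/s^2, so 21.23 ft/s^2 = 21.23 * 0.3048 = 6.470904 m/s^2. 1 Gal = 0.01 m/s^2, so 6.470904 m/s^2 = 6.470904 / 0.01 = 647.0904 Gal ≈ 647.1 Gal (4 s.f.).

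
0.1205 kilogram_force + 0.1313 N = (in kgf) 1 kilogram_force = 9.80665 N, so 0.1205 kilogram_force = 0.1205 * 9.80665 = 1.1817013 N. 0.1313 N is already in N. Sum: 1.1817013 + 0.1313 = 1.3130013 N. 1 kgf = 9.80665 N, so 1.3130013 N = 1.3130013 / 9.80665 = 0.13388887 kgf ≈ 0.1339 kgf (4 s.f.). Final answer: 0.1339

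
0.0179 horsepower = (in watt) 1 horsepower = 745.69987 W, so 0.0179 horsepower = 0.0179 * 745.69987 = 13.348028 W. 13.348028 W = 13.348028 watt ≈ 13.35 watt (4 s.f.). Final answer: 13.35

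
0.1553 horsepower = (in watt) 1 horsepower = 745.69987 W, so 0.1553 horsepower = 0.1553 * 745.69987 = 115.80719 W. 115.80719 W = 115.80719 watt ≈ 115.8 watt (4 s.f.). Final answer: 115.8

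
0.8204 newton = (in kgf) 0.8204 newton = 0.8204 N. 1 kgf = 9.80665 N, so 0.8204 N = 0.8204 / 9.80665 = 0.083657518 kgf ≈ 0.08366 kgf (4 s.f.). Final answer: 0.08366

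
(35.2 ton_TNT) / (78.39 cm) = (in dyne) 1 ton_TNT = 4.184e+09 J, so 35.2 ton_TNT = 35.2 * 4.184e+09 = 1.472768e+11 J. 1 cm = 0.01 m, so 78.39 cm = 78.39 * 0.01 = 0.7839 m. Combine: 1.472768e+11 J / 0.7839 m = 1.8787703e+11 N. 1 dyne = 1e-05 N, so 1.8787703e+11 N = 1.8787703e+11 / 1e-05 = 1.8787703e+16 dyne ≈ 1.879e+16 dyne (4 s.f.). Final answer: 1.879e+16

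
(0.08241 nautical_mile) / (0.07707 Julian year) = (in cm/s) 0.006275. Check: 1 nautical_mile = 1852 m, so 0.08241 nautical_mile = 0.08241 * 1852 = 152.62332 m. 1 Julian year = 31557600 s, so 0.07707 Julian year = 0.07707 * 31557600 = 2432144.2 s. Combine: 152.62332 m / 2432144.2 s = 6.2752578e-05 m/s. 1 cm/s = 0.01 m/s, so 6.2752578e-05 m/s = 6.2752578e-05 / 0.01 = 0.0062752578 cm/s ≈ 0.006275 cm/s (4 s.f.).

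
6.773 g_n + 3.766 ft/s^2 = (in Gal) 6757. Check: 1 g_n = 9.80665 m/s^2, so 6.773 g_n = 6.773 * 9.80665 = 66.42044 m/s^2. 1 ft/s^2 = 0.3048 m/s^2, so 3.766 ft/s^2 = 3.766 * 0.3048 = 1.1478768 m/s^2. Sum: 66.42044 + 1.1478768 = 67.568317 m/s^2. 1 Gal = 0.01 m/s^2, so 67.568317 m/s^2 = 67.568317 / 0.01 = 6756.8317 Gal ≈ 6757 Gal (4 s.f.).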